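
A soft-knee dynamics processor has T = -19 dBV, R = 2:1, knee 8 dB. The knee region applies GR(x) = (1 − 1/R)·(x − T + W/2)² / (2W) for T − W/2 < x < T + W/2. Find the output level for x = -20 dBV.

x − T + W/2 = -20 − (-19) + 4 = 3.
GR = (1 − 1/2) × 3² / 16 = 0.5 × 9 / 16 = 0.28125 dB.
Output = -20 − 0.28125 = -20.28125 dBV.

-20.28125 dBV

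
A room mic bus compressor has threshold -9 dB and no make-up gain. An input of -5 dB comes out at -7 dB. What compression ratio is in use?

Input overshoot = -5 − (-9) = 4 dB; output overshoot = -7 − (-9) = 2 dB.
Ratio = 4 / 2 = 2.

2:1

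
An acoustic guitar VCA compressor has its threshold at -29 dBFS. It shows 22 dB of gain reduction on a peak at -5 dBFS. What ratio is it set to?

Input overshoot = -5 − (-29) = 24 dB.
Output overshoot = 24 − 22 = 2 dB.
Ratio = input overshoot / output overshoot = 24 / 2 = 12.

12:1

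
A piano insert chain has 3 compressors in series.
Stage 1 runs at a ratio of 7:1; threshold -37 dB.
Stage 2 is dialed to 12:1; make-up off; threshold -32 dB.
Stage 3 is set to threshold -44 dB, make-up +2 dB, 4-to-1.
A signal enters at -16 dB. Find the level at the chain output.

-39.5 dB

Stage 1: -16 dB is 21 dB over -37 dB; at 7:1 that becomes 3 dB over, giving -34 dB.
Stage 2: -34 dB is at or below the -32 dB threshold — no compression; output -34 dB.
Stage 3: -34 dB is 10 dB over -44 dB; at 4:1 that becomes 2.5 dB over, giving -41.5 dB; +2 dB make-up → -39.5 dB.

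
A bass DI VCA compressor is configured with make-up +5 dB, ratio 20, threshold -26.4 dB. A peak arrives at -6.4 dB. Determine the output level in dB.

-20.4 dB

-6.4 dB sits 20 dB over threshold.
At 20:1 the overshoot is divided by 20, leaving 1 dB above threshold.
That puts the output at -25.4 dB; make-up adds 5 dB, giving -20.4 dB.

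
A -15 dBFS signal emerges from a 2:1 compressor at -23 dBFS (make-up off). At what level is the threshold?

Let T be the threshold. Output overshoot = (input overshoot)/R, so -23 − T = (-15 − T)/2.
2·(-23 − T) = -15 − T → 1·T = -46 − (-15) = -31.
T = -31/1 = -31 dBFS.

-31 dBFS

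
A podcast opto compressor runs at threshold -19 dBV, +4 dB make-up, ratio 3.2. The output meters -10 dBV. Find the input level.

Before make-up, the level was -10 − 4 = -14 dBV.
The compressed level sits -14 − (-19) = 5 dB over threshold.
Before 3.2:1 compression the overshoot was 5 × 3.2 = 16 dB, so input = -19 + 16 = -3 dBV.

-3 dBV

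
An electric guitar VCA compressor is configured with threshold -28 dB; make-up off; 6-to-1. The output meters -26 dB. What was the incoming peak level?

-16 dB

Post-compression overshoot = -26 − (-28) = 2 dB.
Input overshoot = R × output overshoot = 12 dB → input = -28 + 12 = -16 dB.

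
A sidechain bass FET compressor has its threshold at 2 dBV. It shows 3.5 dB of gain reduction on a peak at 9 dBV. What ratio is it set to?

Input overshoot = 9 − 2 = 7 dB.
Output overshoot = 7 − 3.5 = 3.5 dB.
Ratio = input overshoot / output overshoot = 7 / 3.5 = 2.

2:1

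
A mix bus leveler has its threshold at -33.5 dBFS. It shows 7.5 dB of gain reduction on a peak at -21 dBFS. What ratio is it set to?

2.5:1

Input overshoot = -21 − (-33.5) = 12.5 dB.
Output overshoot = 12.5 − 7.5 = 5 dB.
Ratio = input overshoot / output overshoot = 12.5 / 5 = 2.5.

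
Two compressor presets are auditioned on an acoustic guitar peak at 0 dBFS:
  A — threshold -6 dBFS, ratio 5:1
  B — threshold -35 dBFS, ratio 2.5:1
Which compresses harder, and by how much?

A: GR = 6 − 6/5 = 4.8 dB.
B: GR = 35 − 35/2.5 = 21 dB.
B reduces 16.2 dB more.

B, by 16.2 dB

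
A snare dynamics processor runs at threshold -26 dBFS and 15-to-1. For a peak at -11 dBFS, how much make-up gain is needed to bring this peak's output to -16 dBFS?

The peak compresses to -26 + 15/15 = -25 dBFS.
To reach -16 dBFS requires -16 − (-25) = 9 dB of make-up.

9 dB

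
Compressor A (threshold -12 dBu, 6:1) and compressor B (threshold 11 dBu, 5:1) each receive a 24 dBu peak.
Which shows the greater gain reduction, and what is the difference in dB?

A: overshoot 36 dB → output overshoot 6 dB → GR 30 dB.
B: overshoot 13 dB → output overshoot 2.6 dB → GR 10.4 dB.
Difference: 19.6 dB in favour of A.

A, by 19.6 dB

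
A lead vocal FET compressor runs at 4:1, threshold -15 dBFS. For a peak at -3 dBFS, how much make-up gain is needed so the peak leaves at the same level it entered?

9 dB

Without make-up, output = threshold + overshoot/4 = -15 + 3 = -12 dBFS.
Gap to target: 9 dB.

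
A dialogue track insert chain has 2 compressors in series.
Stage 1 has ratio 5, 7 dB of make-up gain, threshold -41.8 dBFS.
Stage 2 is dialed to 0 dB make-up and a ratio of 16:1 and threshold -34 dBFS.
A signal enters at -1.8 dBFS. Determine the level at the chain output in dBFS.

-33.55 dBFS

Stage 1: overshoot 40 dB → 40/5 = 8 dB → -33.8 dBFS; +7 dB make-up → -26.8 dBFS.
Stage 2: overshoot 7.2 dB → 7.2/16 = 0.45 dB → -33.55 dBFS.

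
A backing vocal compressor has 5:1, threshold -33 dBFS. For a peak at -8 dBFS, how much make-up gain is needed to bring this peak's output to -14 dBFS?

The peak compresses to -33 + 25/5 = -28 dBFS.
To reach -14 dBFS requires -14 − (-28) = 14 dB of make-up.

14 dB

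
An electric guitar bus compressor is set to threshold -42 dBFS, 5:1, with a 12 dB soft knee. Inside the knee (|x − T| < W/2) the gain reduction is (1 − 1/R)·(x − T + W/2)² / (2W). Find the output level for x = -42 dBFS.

x − T + W/2 = -42 − (-42) + 6 = 6.
GR = (1 − 1/5) × 6² / 24 = 0.8 × 36 / 24 = 1.2 dB.
Output = -42 − 1.2 = -43.2 dBFS.

-43.2 dBFS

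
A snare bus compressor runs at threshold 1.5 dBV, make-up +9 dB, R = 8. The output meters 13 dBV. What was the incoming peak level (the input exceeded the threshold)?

21.5 dBV

Stripping the +9 dB make-up gives 4 dBV at the gain stage.
Post-compression overshoot = 4 − 1.5 = 2.5 dB.
Before 8:1 compression the overshoot was 2.5 × 8 = 20 dB, so input = 1.5 + 20 = 21.5 dBV.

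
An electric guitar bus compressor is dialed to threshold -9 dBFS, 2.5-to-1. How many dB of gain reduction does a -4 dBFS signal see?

Overshoot = -4 − (-9) = 5 dB.
A 2.5:1 ratio leaves 2 dB of that excess.
Gain reduction = 5 − 2 = 3 dB.

3 dB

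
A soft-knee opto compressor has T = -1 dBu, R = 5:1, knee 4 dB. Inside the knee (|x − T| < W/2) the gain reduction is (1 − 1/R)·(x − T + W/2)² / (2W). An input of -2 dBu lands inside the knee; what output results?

x − T + W/2 = -2 − (-1) + 2 = 1.
GR = (1 − 1/5) × 1² / 8 = 0.8 × 1 / 8 = 0.1 dB.
Output = -2 − 0.1 = -2.1 dBu.

-2.1 dBu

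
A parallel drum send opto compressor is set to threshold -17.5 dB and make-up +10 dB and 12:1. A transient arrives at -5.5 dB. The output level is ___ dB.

The input is 12 dB above the -17.5 dB threshold.
The 12 dB excess becomes 1 dB after 12:1 reduction.
That puts the output at -16.5 dB; make-up adds 10 dB, giving -6.5 dB.

-6.5 dB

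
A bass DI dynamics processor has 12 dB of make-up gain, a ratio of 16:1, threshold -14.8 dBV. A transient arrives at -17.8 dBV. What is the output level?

-17.8 dBV is 3 dB below the -14.8 dBV threshold, so no gain reduction is applied.
Make-up gain adds 12 dB: -17.8 + 12 = -5.8 dBV.

-5.8 dBV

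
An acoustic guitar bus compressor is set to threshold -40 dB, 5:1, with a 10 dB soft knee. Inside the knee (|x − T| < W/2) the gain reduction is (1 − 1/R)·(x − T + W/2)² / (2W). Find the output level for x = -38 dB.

-39.96 dB

x − T + W/2 = -38 − (-40) + 5 = 7.
GR = (1 − 1/5) × 7² / 20 = 0.8 × 49 / 20 = 1.96 dB.
Output = -38 − 1.96 = -39.96 dB.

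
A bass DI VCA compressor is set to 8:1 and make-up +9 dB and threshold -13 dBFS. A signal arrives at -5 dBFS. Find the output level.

-3 dBFS

The input is 8 dB above the -13 dBFS threshold.
At 8:1 the overshoot is divided by 8, leaving 1 dB above threshold.
So the level is -13 + 1 = -12 dBFS; make-up adds 9 dB, giving -3 dBFS.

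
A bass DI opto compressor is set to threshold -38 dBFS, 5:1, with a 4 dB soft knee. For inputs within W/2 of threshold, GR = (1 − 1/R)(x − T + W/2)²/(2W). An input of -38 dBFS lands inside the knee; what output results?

x − T + W/2 = -38 − (-38) + 2 = 2.
GR = (1 − 1/5) × 2² / 8 = 0.8 × 4 / 8 = 0.4 dB.
Output = -38 − 0.4 = -38.4 dBFS.

-38.4 dBFS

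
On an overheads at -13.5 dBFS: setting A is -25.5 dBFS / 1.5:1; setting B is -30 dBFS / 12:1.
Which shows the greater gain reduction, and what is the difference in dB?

A: 12 dB over, compressed to 8 dB over, so 4 dB of GR.
B: 16.5 dB over, compressed to 1.375 dB over, so 15.125 dB of GR.
B reduces 11.125 dB more.

B, by 11.125 dB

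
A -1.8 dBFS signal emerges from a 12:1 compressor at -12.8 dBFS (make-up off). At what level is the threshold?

Input is 12 dB above T (since output overshoot × R = input overshoot: (-12.8 − T)·12 = -1.8 − T gives T = -13.8 dBFS).
Check: -13.8 + (-1.8 − (-13.8))/12 = -13.8 + 1 = -12.8 dBFS. ✓

-13.8 dBFS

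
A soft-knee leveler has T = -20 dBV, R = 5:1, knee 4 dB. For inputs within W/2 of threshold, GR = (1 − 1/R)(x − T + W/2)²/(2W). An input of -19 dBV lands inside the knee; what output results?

x − T + W/2 = -19 − (-20) + 2 = 3.
GR = (1 − 1/5) × 3² / 8 = 0.8 × 9 / 8 = 0.9 dB.
Output = -19 − 0.9 = -19.9 dBV.

-19.9 dBV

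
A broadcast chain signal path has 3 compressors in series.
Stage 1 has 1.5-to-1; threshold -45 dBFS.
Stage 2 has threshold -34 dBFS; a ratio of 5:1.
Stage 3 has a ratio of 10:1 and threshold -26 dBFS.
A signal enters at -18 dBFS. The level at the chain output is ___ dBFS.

Stage 1: 27 dB above -45 dBFS, reduced 1.5:1 to 18 dB above → -27 dBFS.
Stage 2: overshoot 7 dB → 7/5 = 1.4 dB → -32.6 dBFS.
Stage 3: below threshold (-32.6 ≤ -26); passes unchanged; output -32.6 dBFS.

-32.6 dBFS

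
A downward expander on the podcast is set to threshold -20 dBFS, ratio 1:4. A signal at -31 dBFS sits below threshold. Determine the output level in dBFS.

The input is 11 dB below the -20 dBFS threshold.
A 1:4 expander multiplies undershoot by 4: 11 × 4 = 44 dB below threshold.
Output = -20 − 44 = -64 dBFS.

-64 dBFS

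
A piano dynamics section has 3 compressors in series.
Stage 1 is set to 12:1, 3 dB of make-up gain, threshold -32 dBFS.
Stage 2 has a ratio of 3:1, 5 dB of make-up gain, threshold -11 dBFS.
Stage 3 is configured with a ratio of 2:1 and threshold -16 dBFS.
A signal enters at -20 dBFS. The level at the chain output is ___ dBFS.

-23 dBFS

Stage 1: 12 dB above -32 dBFS, reduced 12:1 to 1 dB above → -31 dBFS; +3 dB make-up → -28 dBFS.
Stage 2: -28 dBFS ≤ -11 dBFS, so stage 2 doesn't engage; make-up brings it to -23 dBFS.
Stage 3: below threshold (-23 ≤ -16); passes unchanged; output -23 dBFS.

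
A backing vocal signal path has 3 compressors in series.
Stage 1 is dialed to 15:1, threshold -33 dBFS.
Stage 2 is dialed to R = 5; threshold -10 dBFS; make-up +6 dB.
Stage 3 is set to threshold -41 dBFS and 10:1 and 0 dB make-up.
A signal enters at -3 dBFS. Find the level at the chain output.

Stage 1: 30 dB above -33 dBFS, reduced 15:1 to 2 dB above → -31 dBFS.
Stage 2: -31 dBFS ≤ -10 dBFS, so stage 2 doesn't engage; make-up brings it to -25 dBFS.
Stage 3: 16 dB above -41 dBFS, reduced 10:1 to 1.6 dB above → -39.4 dBFS.

-39.4 dBFS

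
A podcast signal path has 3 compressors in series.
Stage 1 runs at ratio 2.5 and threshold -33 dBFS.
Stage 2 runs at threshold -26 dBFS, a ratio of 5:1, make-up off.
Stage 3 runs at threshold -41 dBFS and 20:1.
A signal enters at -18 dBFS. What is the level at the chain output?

Stage 1: 15 dB above -33 dBFS, reduced 2.5:1 to 6 dB above → -27 dBFS.
Stage 2: -27 dBFS is at or below the -26 dBFS threshold — no compression; output -27 dBFS.
Stage 3: overshoot 14 dB → 14/20 = 0.7 dB → -40.3 dBFS.

-40.3 dBFS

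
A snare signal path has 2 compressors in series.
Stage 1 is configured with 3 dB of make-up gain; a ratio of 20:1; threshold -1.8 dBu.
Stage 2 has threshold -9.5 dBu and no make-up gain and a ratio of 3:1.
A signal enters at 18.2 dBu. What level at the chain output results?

-5.6 dBu

Stage 1: 18.2 dBu is 20 dB over -1.8 dBu; at 20:1 that becomes 1 dB over, giving -0.8 dBu; +3 dB make-up → 2.2 dBu.
Stage 2: overshoot 11.7 dB → 11.7/3 = 3.9 dB → -5.6 dBu.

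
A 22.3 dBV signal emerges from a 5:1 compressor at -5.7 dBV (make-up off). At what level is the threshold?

Input is 35 dB above T (since output overshoot × R = input overshoot: (-5.7 − T)·5 = 22.3 − T gives T = -12.7 dBV).
Check: -12.7 + (22.3 − (-12.7))/5 = -12.7 + 7 = -5.7 dBV. ✓

-12.7 dBV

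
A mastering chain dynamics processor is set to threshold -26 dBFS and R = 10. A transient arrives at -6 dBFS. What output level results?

-24 dBFS

Overshoot: -6 − (-26) = 20 dB.
10:1 compression reduces that to 20/10 = 2 dB over.
Output = -26 + 2 = -24 dBFS.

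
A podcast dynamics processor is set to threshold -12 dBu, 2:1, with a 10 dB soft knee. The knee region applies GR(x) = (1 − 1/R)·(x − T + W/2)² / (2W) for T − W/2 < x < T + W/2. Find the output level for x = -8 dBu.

x − T + W/2 = -8 − (-12) + 5 = 9.
GR = (1 − 1/2) × 9² / 20 = 0.5 × 81 / 20 = 2.025 dB.
Output = -8 − 2.025 = -10.025 dBu.

-10.025 dBu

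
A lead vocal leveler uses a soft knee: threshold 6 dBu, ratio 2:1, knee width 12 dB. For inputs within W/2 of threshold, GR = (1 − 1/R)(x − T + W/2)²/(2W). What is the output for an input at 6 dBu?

5.25 dBu

x − T + W/2 = 6 − 6 + 6 = 6.
GR = (1 − 1/2) × 6² / 24 = 0.5 × 36 / 24 = 0.75 dB.
Output = 6 − 0.75 = 5.25 dBu.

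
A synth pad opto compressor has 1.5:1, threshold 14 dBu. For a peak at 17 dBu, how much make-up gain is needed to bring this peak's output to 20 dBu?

4 dB

The peak compresses to 14 + 3/1.5 = 16 dBu.
To reach 20 dBu requires 20 − 16 = 4 dB of make-up.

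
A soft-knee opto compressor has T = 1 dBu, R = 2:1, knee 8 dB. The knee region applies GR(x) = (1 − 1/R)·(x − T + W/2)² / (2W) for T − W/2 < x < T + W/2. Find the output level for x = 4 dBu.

x − T + W/2 = 4 − 1 + 4 = 7.
GR = (1 − 1/2) × 7² / 16 = 0.5 × 49 / 16 = 1.53125 dB.
Output = 4 − 1.53125 = 2.46875 dBu.

2.46875 dBu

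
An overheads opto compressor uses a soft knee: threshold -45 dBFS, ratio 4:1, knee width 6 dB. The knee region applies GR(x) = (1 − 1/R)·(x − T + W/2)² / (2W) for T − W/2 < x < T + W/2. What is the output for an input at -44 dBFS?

x − T + W/2 = -44 − (-45) + 3 = 4.
GR = (1 − 1/4) × 4² / 12 = 0.75 × 16 / 12 = 1 dB.
Output = -44 − 1 = -45 dBFS.

-45 dBFS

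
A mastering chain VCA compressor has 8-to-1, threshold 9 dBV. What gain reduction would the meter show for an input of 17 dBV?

Overshoot = 17 − 9 = 8 dB.
At 8:1, output sits 8/8 = 1 dB above threshold.
GR = overshoot in − overshoot out = 8 − 1 = 7 dB.

7 dB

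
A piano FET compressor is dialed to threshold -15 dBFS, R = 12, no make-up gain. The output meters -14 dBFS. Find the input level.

-3 dBFS

That's 1 dB above the -15 dBFS threshold.
Input overshoot = R × output overshoot = 12 dB → input = -15 + 12 = -3 dBFS.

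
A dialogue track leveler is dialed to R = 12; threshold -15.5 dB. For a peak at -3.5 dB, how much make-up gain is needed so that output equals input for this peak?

The peak compresses to -15.5 + 12/12 = -14.5 dB.
To reach -3.5 dB requires -3.5 − (-14.5) = 11 dB of make-up.

11 dB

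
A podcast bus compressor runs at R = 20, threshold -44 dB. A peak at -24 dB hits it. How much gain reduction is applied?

-24 dB exceeds the threshold by 20 dB.
After 20:1 compression the overshoot becomes 20/20 = 1 dB.
So the signal is attenuated by 20 − 1 = 19 dB.

19 dB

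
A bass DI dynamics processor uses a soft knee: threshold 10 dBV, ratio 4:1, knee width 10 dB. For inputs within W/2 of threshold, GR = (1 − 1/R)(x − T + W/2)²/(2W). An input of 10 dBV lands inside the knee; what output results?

9.0625 dBV

x − T + W/2 = 10 − 10 + 5 = 5.
GR = (1 − 1/4) × 5² / 20 = 0.75 × 25 / 20 = 0.9375 dB.
Output = 10 − 0.9375 = 9.0625 dBV.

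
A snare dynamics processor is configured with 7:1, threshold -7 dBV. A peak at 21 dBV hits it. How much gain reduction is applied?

24 dB

Overshoot = 21 − (-7) = 28 dB.
After 7:1 compression the overshoot becomes 28/7 = 4 dB.
Gain reduction = 28 − 4 = 24 dB.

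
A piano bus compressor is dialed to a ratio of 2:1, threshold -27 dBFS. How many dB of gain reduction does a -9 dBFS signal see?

Overshoot = -9 − (-27) = 18 dB.
A 2:1 ratio leaves 9 dB of that excess.
GR = overshoot in − overshoot out = 18 − 9 = 9 dB.

9 dB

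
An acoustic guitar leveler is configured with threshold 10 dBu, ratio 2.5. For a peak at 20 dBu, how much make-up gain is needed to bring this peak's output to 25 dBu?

Overshoot 10 dB → 10/2.5 = 4 dB after compression, so the compressed level is 10 + 4 = 14 dBu.
Make-up = target − compressed = 25 − 14 = 11 dB.

11 dB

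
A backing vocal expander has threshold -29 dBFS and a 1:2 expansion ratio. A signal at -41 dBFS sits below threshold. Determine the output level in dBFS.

-53 dBFS

The input is 12 dB below the -29 dBFS threshold.
A 1:2 expander multiplies undershoot by 2: 12 × 2 = 24 dB below threshold.
Output = -29 − 24 = -53 dBFS.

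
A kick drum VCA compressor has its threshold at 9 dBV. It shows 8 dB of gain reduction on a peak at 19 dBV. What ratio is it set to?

5:1

Input overshoot = 19 − 9 = 10 dB.
Output overshoot = 10 − 8 = 2 dB.
Ratio = input overshoot / output overshoot = 10 / 2 = 5.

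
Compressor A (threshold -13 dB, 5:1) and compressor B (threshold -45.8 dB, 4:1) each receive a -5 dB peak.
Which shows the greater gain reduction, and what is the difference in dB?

A: GR = 8 − 8/5 = 6.4 dB.
B: GR = 40.8 − 40.8/4 = 30.6 dB.
B applies 24.2 dB more gain reduction.

B, by 24.2 dB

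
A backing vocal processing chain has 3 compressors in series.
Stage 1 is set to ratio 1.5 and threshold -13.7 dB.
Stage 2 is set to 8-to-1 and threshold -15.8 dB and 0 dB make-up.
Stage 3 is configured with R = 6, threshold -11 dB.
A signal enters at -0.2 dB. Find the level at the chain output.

Stage 1: overshoot 13.5 dB → 13.5/1.5 = 9 dB → -4.7 dB.
Stage 2: 11.1 dB above -15.8 dB, reduced 8:1 to 1.3875 dB above → -14.4125 dB.
Stage 3: below threshold (-14.4125 ≤ -11); passes unchanged; output -14.4125 dB.

-14.4125 dB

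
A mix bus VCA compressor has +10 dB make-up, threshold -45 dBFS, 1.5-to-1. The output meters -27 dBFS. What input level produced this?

-33 dBFS

Before make-up, the level was -27 − 10 = -37 dBFS.
The compressed level sits -37 − (-45) = 8 dB over threshold.
Undo the ratio: input overshoot = 8 × 1.5 = 12 dB, giving input = -33 dBFS.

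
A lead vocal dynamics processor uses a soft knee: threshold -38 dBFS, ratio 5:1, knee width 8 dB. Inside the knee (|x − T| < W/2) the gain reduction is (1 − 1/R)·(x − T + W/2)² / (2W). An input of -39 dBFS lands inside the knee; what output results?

-39.45 dBFS

x − T + W/2 = -39 − (-38) + 4 = 3.
GR = (1 − 1/5) × 3² / 16 = 0.8 × 9 / 16 = 0.45 dB.
Output = -39 − 0.45 = -39.45 dBFS.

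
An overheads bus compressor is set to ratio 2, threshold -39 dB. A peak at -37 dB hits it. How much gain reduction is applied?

1 dB

The signal is 2 dB above threshold.
At 2:1, output sits 2/2 = 1 dB above threshold.
Gain reduction = 2 − 1 = 1 dB.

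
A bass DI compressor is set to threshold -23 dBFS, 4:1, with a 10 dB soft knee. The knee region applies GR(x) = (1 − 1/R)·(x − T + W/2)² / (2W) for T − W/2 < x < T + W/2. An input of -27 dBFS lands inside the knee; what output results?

x − T + W/2 = -27 − (-23) + 5 = 1.
GR = (1 − 1/4) × 1² / 20 = 0.75 × 1 / 20 = 0.0375 dB.
Output = -27 − 0.0375 = -27.0375 dBFS.

-27.0375 dBFS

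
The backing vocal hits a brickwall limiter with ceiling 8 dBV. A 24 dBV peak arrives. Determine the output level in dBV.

A brickwall limiter is an ∞:1 compressor: any input above the ceiling is clamped to 8 dBV.

8 dBV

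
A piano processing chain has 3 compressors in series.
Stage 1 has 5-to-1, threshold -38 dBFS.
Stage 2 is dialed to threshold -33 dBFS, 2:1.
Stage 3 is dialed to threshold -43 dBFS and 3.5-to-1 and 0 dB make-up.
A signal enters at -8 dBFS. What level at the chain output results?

Stage 1: 30 dB above -38 dBFS, reduced 5:1 to 6 dB above → -32 dBFS.
Stage 2: 1 dB above -33 dBFS, reduced 2:1 to 0.5 dB above → -32.5 dBFS.
Stage 3: -32.5 dBFS is 10.5 dB over -43 dBFS; at 3.5:1 that becomes 3 dB over, giving -40 dBFS.

-40 dBFS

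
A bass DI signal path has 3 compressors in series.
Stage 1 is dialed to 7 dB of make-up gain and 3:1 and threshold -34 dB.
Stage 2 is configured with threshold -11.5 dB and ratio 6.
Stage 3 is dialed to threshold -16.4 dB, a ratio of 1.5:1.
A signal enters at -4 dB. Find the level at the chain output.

-17 dB

Stage 1: -4 dB is 30 dB over -34 dB; at 3:1 that becomes 10 dB over, giving -24 dB; +7 dB make-up → -17 dB.
Stage 2: below threshold (-17 ≤ -11.5); passes unchanged; output -17 dB.
Stage 3: below threshold (-17 ≤ -16.4); passes unchanged; output -17 dB.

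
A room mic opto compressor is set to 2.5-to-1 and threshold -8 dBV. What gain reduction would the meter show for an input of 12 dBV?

The signal is 20 dB above threshold.
After 2.5:1 compression the overshoot becomes 20/2.5 = 8 dB.
Gain reduction = 20 − 8 = 12 dB.

12 dB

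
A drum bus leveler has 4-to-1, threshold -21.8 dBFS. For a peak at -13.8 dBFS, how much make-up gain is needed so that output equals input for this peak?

Overshoot 8 dB → 8/4 = 2 dB after compression, so the compressed level is -21.8 + 2 = -19.8 dBFS.
Make-up = target − compressed = -13.8 − (-19.8) = 6 dB.

6 dB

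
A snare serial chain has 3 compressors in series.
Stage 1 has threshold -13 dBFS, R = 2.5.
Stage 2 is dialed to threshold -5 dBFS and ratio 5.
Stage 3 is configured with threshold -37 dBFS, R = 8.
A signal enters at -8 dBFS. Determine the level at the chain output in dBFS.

-33.75 dBFS

Stage 1: 5 dB above -13 dBFS, reduced 2.5:1 to 2 dB above → -11 dBFS.
Stage 2: -11 dBFS ≤ -5 dBFS, so stage 2 doesn't engage; output -11 dBFS.
Stage 3: overshoot 26 dB → 26/8 = 3.25 dB → -33.75 dBFS.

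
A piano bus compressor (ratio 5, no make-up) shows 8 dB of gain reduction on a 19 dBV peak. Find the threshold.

9 dBV

Gain reduction = 19 − 11 = 8 dB; output overshoot = GR / (R − 1) = 8 / 4 = 2 dB.
Threshold = output − output overshoot = 11 − 2 = 9 dBV.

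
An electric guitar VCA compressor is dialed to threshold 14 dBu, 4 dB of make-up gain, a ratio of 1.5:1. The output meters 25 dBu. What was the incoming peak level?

24.5 dBu

Remove make-up: 25 − 4 = 21 dBu.
Post-compression overshoot = 21 − 14 = 7 dB.
Undo the ratio: input overshoot = 7 × 1.5 = 10.5 dB, giving input = 24.5 dBu.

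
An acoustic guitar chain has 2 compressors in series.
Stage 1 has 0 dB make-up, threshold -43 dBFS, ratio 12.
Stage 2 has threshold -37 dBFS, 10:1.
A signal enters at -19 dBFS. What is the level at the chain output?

-41 dBFS

Stage 1: -19 dBFS is 24 dB over -43 dBFS; at 12:1 that becomes 2 dB over, giving -41 dBFS.
Stage 2: below threshold (-41 ≤ -37); passes unchanged; output -41 dBFS.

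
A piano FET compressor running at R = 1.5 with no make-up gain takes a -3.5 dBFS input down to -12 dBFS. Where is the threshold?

Input is 25.5 dB above T (since output overshoot × R = input overshoot: (-12 − T)·1.5 = -3.5 − T gives T = -29 dBFS).
Check: -29 + (-3.5 − (-29))/1.5 = -29 + 17 = -12 dBFS. ✓

-29 dBFS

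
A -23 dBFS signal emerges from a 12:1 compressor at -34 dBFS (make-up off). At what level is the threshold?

-35 dBFS

Gain reduction = -23 − (-34) = 11 dB; output overshoot = GR / (R − 1) = 11 / 11 = 1 dB.
Threshold = output − output overshoot = -34 − 1 = -35 dBFS.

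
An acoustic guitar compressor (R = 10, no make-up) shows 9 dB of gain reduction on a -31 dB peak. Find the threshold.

Input is 10 dB above T (since output overshoot × R = input overshoot: (-40 − T)·10 = -31 − T gives T = -41 dB).
Check: -41 + (-31 − (-41))/10 = -41 + 1 = -40 dB. ✓

-41 dB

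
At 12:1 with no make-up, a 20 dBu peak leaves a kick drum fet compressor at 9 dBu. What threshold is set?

8 dBu

Let T be the threshold. Output overshoot = (input overshoot)/R, so 9 − T = (20 − T)/12.
12·(9 − T) = 20 − T → 11·T = 108 − 20 = 88.
T = 88/11 = 8 dBu.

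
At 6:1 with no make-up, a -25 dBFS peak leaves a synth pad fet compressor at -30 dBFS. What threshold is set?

-31 dBFS

Input is 6 dB above T (since output overshoot × R = input overshoot: (-30 − T)·6 = -25 − T gives T = -31 dBFS).
Check: -31 + (-25 − (-31))/6 = -31 + 1 = -30 dBFS. ✓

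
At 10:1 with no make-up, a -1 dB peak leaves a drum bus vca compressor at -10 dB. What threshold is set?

Let T be the threshold. Output overshoot = (input overshoot)/R, so -10 − T = (-1 − T)/10.
10·(-10 − T) = -1 − T → 9·T = -100 − (-1) = -99.
T = -99/9 = -11 dB.

-11 dB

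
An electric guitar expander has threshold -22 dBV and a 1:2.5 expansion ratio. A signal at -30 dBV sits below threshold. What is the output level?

Below threshold, a 1:2.5 expander applies gain = (2.5−1)×(T − x) of attenuation.
(2.5−1) × 8 = 12 dB, so output = -30 − 12 = -42 dBV.

-42 dBV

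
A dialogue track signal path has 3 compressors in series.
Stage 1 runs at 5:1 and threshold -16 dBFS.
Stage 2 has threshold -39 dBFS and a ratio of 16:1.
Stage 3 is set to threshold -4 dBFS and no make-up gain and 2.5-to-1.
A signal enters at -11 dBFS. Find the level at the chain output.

-37.5 dBFS

Stage 1: overshoot 5 dB → 5/5 = 1 dB → -15 dBFS.
Stage 2: overshoot 24 dB → 24/16 = 1.5 dB → -37.5 dBFS.
Stage 3: -37.5 dBFS ≤ -4 dBFS, so stage 3 doesn't engage; output -37.5 dBFS.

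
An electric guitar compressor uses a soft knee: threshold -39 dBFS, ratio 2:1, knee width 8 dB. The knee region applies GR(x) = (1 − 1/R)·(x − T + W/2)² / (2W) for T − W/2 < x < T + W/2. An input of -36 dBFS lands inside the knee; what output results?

-37.53125 dBFS

x − T + W/2 = -36 − (-39) + 4 = 7.
GR = (1 − 1/2) × 7² / 16 = 0.5 × 49 / 16 = 1.53125 dB.
Output = -36 − 1.53125 = -37.53125 dBFS.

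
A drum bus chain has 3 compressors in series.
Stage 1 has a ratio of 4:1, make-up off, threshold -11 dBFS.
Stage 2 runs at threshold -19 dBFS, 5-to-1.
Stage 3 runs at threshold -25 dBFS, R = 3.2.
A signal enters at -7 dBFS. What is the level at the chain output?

-22.5625 dBFS

Stage 1: 4 dB above -11 dBFS, reduced 4:1 to 1 dB above → -10 dBFS.
Stage 2: overshoot 9 dB → 9/5 = 1.8 dB → -17.2 dBFS.
Stage 3: -17.2 dBFS is 7.8 dB over -25 dBFS; at 3.2:1 that becomes 2.4375 dB over, giving -22.5625 dBFS.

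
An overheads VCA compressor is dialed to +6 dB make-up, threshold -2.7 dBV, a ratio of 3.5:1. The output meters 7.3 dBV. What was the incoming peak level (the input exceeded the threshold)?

Before make-up, the level was 7.3 − 6 = 1.3 dBV.
Post-compression overshoot = 1.3 − (-2.7) = 4 dB.
Undo the ratio: input overshoot = 4 × 3.5 = 14 dB, giving input = 11.3 dBV.

11.3 dBV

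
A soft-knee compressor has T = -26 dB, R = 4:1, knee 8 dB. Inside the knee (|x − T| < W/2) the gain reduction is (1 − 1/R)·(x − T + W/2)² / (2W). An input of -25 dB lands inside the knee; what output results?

-26.171875 dB

x − T + W/2 = -25 − (-26) + 4 = 5.
GR = (1 − 1/4) × 5² / 16 = 0.75 × 25 / 16 = 1.171875 dB.
Output = -25 − 1.171875 = -26.171875 dB.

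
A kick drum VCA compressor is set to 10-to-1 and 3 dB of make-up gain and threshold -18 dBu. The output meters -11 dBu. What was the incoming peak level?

Remove make-up: -11 − 3 = -14 dBu.
The compressed level sits -14 − (-18) = 4 dB over threshold.
Before 10:1 compression the overshoot was 4 × 10 = 40 dB, so input = -18 + 40 = 22 dBu.

22 dBu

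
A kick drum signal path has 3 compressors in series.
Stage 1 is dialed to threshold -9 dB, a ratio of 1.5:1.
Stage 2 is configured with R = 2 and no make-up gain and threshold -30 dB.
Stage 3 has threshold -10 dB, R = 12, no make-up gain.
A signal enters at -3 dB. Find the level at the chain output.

Stage 1: 6 dB above -9 dB, reduced 1.5:1 to 4 dB above → -5 dB.
Stage 2: -5 dB is 25 dB over -30 dB; at 2:1 that becomes 12.5 dB over, giving -17.5 dB.
Stage 3: -17.5 dB ≤ -10 dB, so stage 3 doesn't engage; output -17.5 dB.

-17.5 dB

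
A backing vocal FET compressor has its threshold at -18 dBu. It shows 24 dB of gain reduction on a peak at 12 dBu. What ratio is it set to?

5:1

Input overshoot = 12 − (-18) = 30 dB.
Output overshoot = 30 − 24 = 6 dB.
Ratio = input overshoot / output overshoot = 30 / 6 = 5.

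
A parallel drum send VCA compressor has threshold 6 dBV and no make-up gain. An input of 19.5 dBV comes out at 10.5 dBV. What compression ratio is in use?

Input overshoot = 19.5 − 6 = 13.5 dB; output overshoot = 10.5 − 6 = 4.5 dB.
Ratio = 13.5 / 4.5 = 3.

3:1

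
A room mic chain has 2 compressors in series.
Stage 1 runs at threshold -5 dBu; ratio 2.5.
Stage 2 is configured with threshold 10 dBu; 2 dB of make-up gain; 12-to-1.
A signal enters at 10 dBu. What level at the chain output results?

Stage 1: 10 dBu is 15 dB over -5 dBu; at 2.5:1 that becomes 6 dB over, giving 1 dBu.
Stage 2: below threshold (1 ≤ 10); passes unchanged; make-up brings it to 3 dBu.

3 dBu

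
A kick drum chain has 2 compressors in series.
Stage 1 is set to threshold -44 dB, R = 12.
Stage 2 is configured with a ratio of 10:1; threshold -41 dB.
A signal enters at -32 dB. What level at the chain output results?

-43 dB

Stage 1: overshoot 12 dB → 12/12 = 1 dB → -43 dB.
Stage 2: -43 dB ≤ -41 dB, so stage 2 doesn't engage; output -43 dB.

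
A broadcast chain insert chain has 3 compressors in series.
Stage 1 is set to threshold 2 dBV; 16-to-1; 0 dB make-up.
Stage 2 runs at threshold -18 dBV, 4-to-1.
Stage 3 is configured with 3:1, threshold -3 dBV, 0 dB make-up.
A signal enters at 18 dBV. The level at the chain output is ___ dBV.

-12.75 dBV

Stage 1: 18 dBV is 16 dB over 2 dBV; at 16:1 that becomes 1 dB over, giving 3 dBV.
Stage 2: 21 dB above -18 dBV, reduced 4:1 to 5.25 dB above → -12.75 dBV.
Stage 3: -12.75 dBV ≤ -3 dBV, so stage 3 doesn't engage; output -12.75 dBV.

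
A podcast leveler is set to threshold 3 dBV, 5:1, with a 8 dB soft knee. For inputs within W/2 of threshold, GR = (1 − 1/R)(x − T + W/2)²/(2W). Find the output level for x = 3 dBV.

x − T + W/2 = 3 − 3 + 4 = 4.
GR = (1 − 1/5) × 4² / 16 = 0.8 × 16 / 16 = 0.8 dB.
Output = 3 − 0.8 = 2.2 dBV.

2.2 dBV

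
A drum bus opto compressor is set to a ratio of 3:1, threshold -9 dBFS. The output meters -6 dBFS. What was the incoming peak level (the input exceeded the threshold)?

That's 3 dB above the -9 dBFS threshold.
Before 3:1 compression the overshoot was 3 × 3 = 9 dB, so input = -9 + 9 = 0 dBFS.

0 dBFS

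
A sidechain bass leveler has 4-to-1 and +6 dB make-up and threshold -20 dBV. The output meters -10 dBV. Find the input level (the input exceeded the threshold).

Remove make-up: -10 − 6 = -16 dBV.
That's 4 dB above the -20 dBV threshold.
Before 4:1 compression the overshoot was 4 × 4 = 16 dB, so input = -20 + 16 = -4 dBV.

-4 dBV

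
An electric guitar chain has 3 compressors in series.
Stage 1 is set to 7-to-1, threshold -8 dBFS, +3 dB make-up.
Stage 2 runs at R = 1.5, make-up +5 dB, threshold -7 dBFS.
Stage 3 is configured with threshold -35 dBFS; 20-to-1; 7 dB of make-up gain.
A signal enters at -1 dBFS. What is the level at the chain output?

Stage 1: 7 dB above -8 dBFS, reduced 7:1 to 1 dB above → -7 dBFS; +3 dB make-up → -4 dBFS.
Stage 2: 3 dB above -7 dBFS, reduced 1.5:1 to 2 dB above → -5 dBFS; +5 dB make-up → 0 dBFS.
Stage 3: 35 dB above -35 dBFS, reduced 20:1 to 1.75 dB above → -33.25 dBFS; +7 dB make-up → -26.25 dBFS.

-26.25 dBFS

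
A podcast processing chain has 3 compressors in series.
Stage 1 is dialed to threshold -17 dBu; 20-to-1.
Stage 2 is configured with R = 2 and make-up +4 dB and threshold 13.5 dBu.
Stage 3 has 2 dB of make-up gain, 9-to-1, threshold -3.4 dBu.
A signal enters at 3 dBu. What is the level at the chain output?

-10 dBu

Stage 1: 3 dBu is 20 dB over -17 dBu; at 20:1 that becomes 1 dB over, giving -16 dBu.
Stage 2: -16 dBu ≤ 13.5 dBu, so stage 2 doesn't engage; make-up brings it to -12 dBu.
Stage 3: -12 dBu ≤ -3.4 dBu, so stage 3 doesn't engage; make-up brings it to -10 dBu.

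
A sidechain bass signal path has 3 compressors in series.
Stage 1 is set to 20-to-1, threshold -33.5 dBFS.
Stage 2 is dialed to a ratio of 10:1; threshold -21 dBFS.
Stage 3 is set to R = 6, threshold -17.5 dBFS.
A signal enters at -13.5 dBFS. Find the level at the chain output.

-32.5 dBFS

Stage 1: -13.5 dBFS is 20 dB over -33.5 dBFS; at 20:1 that becomes 1 dB over, giving -32.5 dBFS.
Stage 2: -32.5 dBFS ≤ -21 dBFS, so stage 2 doesn't engage; output -32.5 dBFS.
Stage 3: below threshold (-32.5 ≤ -17.5); passes unchanged; output -32.5 dBFS.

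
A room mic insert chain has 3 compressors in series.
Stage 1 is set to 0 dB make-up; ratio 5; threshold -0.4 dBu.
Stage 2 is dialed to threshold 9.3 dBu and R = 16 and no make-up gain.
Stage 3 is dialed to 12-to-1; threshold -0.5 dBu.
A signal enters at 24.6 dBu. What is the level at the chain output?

-0.075 dBu

Stage 1: 25 dB above -0.4 dBu, reduced 5:1 to 5 dB above → 4.6 dBu.
Stage 2: 4.6 dBu is at or below the 9.3 dBu threshold — no compression; output 4.6 dBu.
Stage 3: 5.1 dB above -0.5 dBu, reduced 12:1 to 0.425 dB above → -0.075 dBu.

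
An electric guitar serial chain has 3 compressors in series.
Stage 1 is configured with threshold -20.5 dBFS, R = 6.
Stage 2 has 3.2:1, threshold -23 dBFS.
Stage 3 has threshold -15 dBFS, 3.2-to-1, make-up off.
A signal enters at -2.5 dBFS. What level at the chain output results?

-21.28125 dBFS

Stage 1: 18 dB above -20.5 dBFS, reduced 6:1 to 3 dB above → -17.5 dBFS.
Stage 2: overshoot 5.5 dB → 5.5/3.2 = 1.71875 dB → -21.28125 dBFS.
Stage 3: -21.28125 dBFS ≤ -15 dBFS, so stage 3 doesn't engage; output -21.28125 dBFS.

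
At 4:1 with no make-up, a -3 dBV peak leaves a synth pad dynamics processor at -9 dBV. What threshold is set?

Input is 8 dB above T (since output overshoot × R = input overshoot: (-9 − T)·4 = -3 − T gives T = -11 dBV).
Check: -11 + (-3 − (-11))/4 = -11 + 2 = -9 dBV. ✓

-11 dBV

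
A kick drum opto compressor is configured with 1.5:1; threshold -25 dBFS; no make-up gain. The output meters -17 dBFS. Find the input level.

-13 dBFS

That's 8 dB above the -25 dBFS threshold.
Before 1.5:1 compression the overshoot was 8 × 1.5 = 12 dB, so input = -25 + 12 = -13 dBFS.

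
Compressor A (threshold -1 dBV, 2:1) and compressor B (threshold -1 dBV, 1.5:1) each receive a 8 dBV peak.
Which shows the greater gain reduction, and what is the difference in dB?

A, by 1.5 dB

A: overshoot 9 dB → output overshoot 4.5 dB → GR 4.5 dB.
B: overshoot 9 dB → output overshoot 6 dB → GR 3 dB.
A applies 1.5 dB more gain reduction.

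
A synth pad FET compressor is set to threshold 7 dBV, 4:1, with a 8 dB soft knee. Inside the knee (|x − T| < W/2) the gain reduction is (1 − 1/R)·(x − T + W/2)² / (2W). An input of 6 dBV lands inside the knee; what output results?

5.578125 dBV

x − T + W/2 = 6 − 7 + 4 = 3.
GR = (1 − 1/4) × 3² / 16 = 0.75 × 9 / 16 = 0.421875 dB.
Output = 6 − 0.421875 = 5.578125 dBV.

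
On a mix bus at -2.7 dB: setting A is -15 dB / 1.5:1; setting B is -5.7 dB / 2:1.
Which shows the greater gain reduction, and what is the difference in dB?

A: overshoot 12.3 dB → output overshoot 8.2 dB → GR 4.1 dB.
B: overshoot 3 dB → output overshoot 1.5 dB → GR 1.5 dB.
A applies 2.6 dB more gain reduction.

A, by 2.6 dB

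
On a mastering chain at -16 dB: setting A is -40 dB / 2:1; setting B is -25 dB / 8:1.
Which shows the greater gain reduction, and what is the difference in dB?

A: overshoot 24 dB → output overshoot 12 dB → GR 12 dB.
B: overshoot 9 dB → output overshoot 1.125 dB → GR 7.875 dB.
Difference: 4.125 dB in favour of A.

A, by 4.125 dB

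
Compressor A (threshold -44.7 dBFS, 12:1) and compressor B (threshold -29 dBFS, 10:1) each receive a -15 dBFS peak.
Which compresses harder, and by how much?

A, by 14.625 dB

A: overshoot 29.7 dB → output overshoot 2.475 dB → GR 27.225 dB.
B: overshoot 14 dB → output overshoot 1.4 dB → GR 12.6 dB.
A reduces 14.625 dB more.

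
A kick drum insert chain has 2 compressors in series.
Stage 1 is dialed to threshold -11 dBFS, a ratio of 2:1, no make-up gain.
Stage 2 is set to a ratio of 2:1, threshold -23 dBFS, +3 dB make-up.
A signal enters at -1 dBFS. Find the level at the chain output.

-11.5 dBFS

Stage 1: overshoot 10 dB → 10/2 = 5 dB → -6 dBFS.
Stage 2: -6 dBFS is 17 dB over -23 dBFS; at 2:1 that becomes 8.5 dB over, giving -14.5 dBFS; +3 dB make-up → -11.5 dBFS.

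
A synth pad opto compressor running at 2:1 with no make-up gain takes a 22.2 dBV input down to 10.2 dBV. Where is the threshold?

-1.8 dBV

Input is 24 dB above T (since output overshoot × R = input overshoot: (10.2 − T)·2 = 22.2 − T gives T = -1.8 dBV).
Check: -1.8 + (22.2 − (-1.8))/2 = -1.8 + 12 = 10.2 dBV. ✓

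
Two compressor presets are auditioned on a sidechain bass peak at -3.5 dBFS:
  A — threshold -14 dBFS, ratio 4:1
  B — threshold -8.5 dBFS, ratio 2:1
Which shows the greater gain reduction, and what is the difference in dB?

A: 10.5 dB over, compressed to 2.625 dB over, so 7.875 dB of GR.
B: 5 dB over, compressed to 2.5 dB over, so 2.5 dB of GR.
Difference: 5.375 dB in favour of A.

A, by 5.375 dB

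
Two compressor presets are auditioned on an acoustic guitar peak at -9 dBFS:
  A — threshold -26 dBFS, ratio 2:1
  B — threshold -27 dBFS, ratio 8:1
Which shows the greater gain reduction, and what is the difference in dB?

B, by 7.25 dB

A: overshoot 17 dB → output overshoot 8.5 dB → GR 8.5 dB.
B: overshoot 18 dB → output overshoot 2.25 dB → GR 15.75 dB.
B reduces 7.25 dB more.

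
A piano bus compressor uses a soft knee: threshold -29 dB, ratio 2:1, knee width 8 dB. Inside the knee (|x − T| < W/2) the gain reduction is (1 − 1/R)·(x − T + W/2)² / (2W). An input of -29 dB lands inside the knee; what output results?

x − T + W/2 = -29 − (-29) + 4 = 4.
GR = (1 − 1/2) × 4² / 16 = 0.5 × 16 / 16 = 0.5 dB.
Output = -29 − 0.5 = -29.5 dB.

-29.5 dB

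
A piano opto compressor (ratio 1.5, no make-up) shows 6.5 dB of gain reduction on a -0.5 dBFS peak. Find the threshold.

-20 dBFS

Let T be the threshold. Output overshoot = (input overshoot)/R, so -7 − T = (-0.5 − T)/1.5.
1.5·(-7 − T) = -0.5 − T → 0.5·T = -10.5 − (-0.5) = -10.
T = -10/0.5 = -20 dBFS.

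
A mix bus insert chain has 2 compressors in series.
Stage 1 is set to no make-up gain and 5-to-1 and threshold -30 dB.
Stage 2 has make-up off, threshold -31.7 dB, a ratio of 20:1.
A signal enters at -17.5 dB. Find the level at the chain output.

-31.49 dB

Stage 1: overshoot 12.5 dB → 12.5/5 = 2.5 dB → -27.5 dB.
Stage 2: overshoot 4.2 dB → 4.2/20 = 0.21 dB → -31.49 dB.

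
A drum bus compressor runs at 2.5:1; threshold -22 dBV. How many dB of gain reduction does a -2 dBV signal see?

12 dB

-2 dBV exceeds the threshold by 20 dB.
At 2.5:1, output sits 20/2.5 = 8 dB above threshold.
Gain reduction = 20 − 8 = 12 dB.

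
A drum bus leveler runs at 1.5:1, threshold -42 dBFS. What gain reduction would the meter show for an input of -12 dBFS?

10 dB

-12 dBFS exceeds the threshold by 30 dB.
A 1.5:1 ratio leaves 20 dB of that excess.
GR = overshoot in − overshoot out = 30 − 20 = 10 dB.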